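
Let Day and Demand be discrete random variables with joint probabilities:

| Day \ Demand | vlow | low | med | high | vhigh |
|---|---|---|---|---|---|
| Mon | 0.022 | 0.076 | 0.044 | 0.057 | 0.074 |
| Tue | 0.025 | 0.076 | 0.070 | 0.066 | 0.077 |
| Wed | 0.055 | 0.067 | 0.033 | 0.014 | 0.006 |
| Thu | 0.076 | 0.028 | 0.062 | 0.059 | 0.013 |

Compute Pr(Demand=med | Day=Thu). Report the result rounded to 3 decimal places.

0.261

P(Day=Thu) = 0.076 + 0.028 + 0.062 + 0.059 + 0.013 = 0.238.
P(Demand=med | Day=Thu) = 0.062/0.238 = 0.261.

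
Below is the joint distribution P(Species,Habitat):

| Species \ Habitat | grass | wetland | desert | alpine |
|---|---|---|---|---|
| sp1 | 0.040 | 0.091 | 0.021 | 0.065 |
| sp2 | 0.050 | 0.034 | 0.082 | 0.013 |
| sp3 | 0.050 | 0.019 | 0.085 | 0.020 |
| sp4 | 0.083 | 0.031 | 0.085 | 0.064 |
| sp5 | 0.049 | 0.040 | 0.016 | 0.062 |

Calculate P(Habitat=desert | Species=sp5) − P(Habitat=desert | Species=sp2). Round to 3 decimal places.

-0.362

P(Species=sp5) = 0.049 + 0.040 + 0.016 + 0.062 = 0.167; P(Habitat=desert | Species=sp5) = 0.016/0.167 = 0.0958.
P(Species=sp2) = 0.050 + 0.034 + 0.082 + 0.013 = 0.179; P(Habitat=desert | Species=sp2) = 0.082/0.179 = 0.4581.
Difference = -0.362.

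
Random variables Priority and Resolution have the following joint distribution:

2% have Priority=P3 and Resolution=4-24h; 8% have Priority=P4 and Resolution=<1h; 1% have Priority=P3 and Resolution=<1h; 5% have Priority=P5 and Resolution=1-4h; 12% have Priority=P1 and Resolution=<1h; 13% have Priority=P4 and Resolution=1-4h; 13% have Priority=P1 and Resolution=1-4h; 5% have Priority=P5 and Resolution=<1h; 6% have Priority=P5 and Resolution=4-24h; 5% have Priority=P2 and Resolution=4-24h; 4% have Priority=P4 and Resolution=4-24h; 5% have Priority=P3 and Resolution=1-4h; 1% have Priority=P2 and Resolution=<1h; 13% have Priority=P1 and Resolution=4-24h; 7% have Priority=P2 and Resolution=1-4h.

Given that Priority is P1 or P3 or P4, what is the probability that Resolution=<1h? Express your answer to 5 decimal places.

P(Priority=P1) = 0.12 + 0.13 + 0.13 = 0.38.
P(Priority=P3) = 0.01 + 0.05 + 0.02 = 0.08.
P(Priority=P4) = 0.08 + 0.13 + 0.04 = 0.25.
P(Priority ∈ {P1, P3, P4}) = 0.38 + 0.08 + 0.25 = 0.71; P(Resolution=<1h, Priority ∈ {P1, P3, P4}) = 0.12 + 0.01 + 0.08 = 0.21.
P(Resolution=<1h | Priority ∈ {P1, P3, P4}) = 0.21/0.71 = 0.29577.

0.29577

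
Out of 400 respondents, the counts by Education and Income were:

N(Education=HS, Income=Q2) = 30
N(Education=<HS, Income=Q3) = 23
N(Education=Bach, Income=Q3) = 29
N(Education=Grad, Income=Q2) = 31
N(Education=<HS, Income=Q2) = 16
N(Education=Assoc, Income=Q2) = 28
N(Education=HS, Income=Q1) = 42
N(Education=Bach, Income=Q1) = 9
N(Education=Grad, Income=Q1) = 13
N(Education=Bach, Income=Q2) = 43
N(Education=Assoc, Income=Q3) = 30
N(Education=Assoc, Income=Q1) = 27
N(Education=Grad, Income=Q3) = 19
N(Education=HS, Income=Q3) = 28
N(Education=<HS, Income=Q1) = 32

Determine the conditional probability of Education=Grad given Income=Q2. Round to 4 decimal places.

0.2095

Total with Income=Q2: 16 + 30 + 28 + 43 + 31 = 148.
P(Education=Grad | Income=Q2) = 31/148 = 0.2095.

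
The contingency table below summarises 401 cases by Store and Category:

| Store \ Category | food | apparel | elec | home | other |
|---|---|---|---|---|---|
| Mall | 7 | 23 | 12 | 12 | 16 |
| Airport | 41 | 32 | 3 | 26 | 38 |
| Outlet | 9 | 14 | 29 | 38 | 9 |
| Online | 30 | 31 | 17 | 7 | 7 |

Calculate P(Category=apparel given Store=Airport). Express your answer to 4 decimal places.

Total with Store=Airport: 41 + 32 + 3 + 26 + 38 = 140.
P(Category=apparel | Store=Airport) = 32/140 = 0.2286.

0.2286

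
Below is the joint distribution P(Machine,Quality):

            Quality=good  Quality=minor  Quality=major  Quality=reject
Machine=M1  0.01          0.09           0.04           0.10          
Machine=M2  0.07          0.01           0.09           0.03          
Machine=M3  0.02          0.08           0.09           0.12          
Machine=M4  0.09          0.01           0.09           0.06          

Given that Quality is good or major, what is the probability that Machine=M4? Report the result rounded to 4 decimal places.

0.3600

P(Quality=good) = 0.01 + 0.07 + 0.02 + 0.09 = 0.19.
P(Quality=major) = 0.04 + 0.09 + 0.09 + 0.09 = 0.31.
P(Quality ∈ {good, major}) = 0.19 + 0.31 = 0.50; P(Machine=M4, Quality ∈ {good, major}) = 0.09 + 0.09 = 0.18.
P(Machine=M4 | Quality ∈ {good, major}) = 0.18/0.50 = 0.3600.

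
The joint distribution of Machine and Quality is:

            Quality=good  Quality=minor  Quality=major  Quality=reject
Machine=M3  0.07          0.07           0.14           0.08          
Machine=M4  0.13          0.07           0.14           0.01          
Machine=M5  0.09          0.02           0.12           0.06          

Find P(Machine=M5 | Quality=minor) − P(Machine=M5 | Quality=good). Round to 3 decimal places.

P(Quality=minor) = 0.07 + 0.07 + 0.02 = 0.16; P(Machine=M5 | Quality=minor) = 0.02/0.16 = 0.1250.
P(Quality=good) = 0.07 + 0.13 + 0.09 = 0.29; P(Machine=M5 | Quality=good) = 0.09/0.29 = 0.3103.
Difference = -0.185.

-0.185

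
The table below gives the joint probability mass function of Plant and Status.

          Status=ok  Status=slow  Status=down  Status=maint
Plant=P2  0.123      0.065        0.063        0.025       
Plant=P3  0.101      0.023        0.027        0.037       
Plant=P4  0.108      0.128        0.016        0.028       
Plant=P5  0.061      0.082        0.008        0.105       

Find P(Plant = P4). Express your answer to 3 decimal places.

P(Plant=P4) = 0.108 + 0.128 + 0.016 + 0.028 = 0.280.

0.280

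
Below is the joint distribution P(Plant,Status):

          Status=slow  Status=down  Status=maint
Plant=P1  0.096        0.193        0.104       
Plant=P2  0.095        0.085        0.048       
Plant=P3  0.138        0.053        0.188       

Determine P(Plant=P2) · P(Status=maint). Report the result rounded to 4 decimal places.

0.0775

P(Plant=P2) = 0.095 + 0.085 + 0.048 = 0.228.
P(Status=maint) = 0.104 + 0.048 + 0.188 = 0.340.
Product: 0.228 × 0.340 = 0.0775.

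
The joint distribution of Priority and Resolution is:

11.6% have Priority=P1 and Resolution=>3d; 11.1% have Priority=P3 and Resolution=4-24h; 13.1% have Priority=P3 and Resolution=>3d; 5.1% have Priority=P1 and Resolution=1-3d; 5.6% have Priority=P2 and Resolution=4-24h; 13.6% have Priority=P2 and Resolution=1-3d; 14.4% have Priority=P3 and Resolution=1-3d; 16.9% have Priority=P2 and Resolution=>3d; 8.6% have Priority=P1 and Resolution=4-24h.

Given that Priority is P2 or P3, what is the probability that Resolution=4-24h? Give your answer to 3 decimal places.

P(Priority=P2) = 0.056 + 0.136 + 0.169 = 0.361.
P(Priority=P3) = 0.111 + 0.144 + 0.131 = 0.386.
P(Priority ∈ {P2, P3}) = 0.361 + 0.386 = 0.747; P(Resolution=4-24h, Priority ∈ {P2, P3}) = 0.056 + 0.111 = 0.167.
P(Resolution=4-24h | Priority ∈ {P2, P3}) = 0.167/0.747 = 0.224.

0.224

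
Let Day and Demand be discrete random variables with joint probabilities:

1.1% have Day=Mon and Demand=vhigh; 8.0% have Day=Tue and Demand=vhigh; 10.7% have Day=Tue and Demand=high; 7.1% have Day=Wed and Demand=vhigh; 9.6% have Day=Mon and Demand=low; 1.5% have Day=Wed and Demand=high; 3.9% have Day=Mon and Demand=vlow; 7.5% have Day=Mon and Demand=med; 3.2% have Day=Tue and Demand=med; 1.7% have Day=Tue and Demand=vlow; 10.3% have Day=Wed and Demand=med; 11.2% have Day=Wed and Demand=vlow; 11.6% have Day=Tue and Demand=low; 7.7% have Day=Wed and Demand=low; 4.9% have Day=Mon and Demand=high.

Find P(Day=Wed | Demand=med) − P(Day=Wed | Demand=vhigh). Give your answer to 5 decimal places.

0.05220

P(Demand=med) = 0.075 + 0.032 + 0.103 = 0.210; P(Day=Wed | Demand=med) = 0.103/0.210 = 0.490476.
P(Demand=vhigh) = 0.011 + 0.080 + 0.071 = 0.162; P(Day=Wed | Demand=vhigh) = 0.071/0.162 = 0.438272.
Difference = 0.05220.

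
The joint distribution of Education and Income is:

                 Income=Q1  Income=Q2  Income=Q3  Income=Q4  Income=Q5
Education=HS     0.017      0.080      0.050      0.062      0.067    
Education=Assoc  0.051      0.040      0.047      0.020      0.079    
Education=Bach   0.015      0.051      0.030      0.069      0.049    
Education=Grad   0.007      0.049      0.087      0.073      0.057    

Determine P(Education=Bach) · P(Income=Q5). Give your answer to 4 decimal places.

0.0539

P(Education=Bach) = 0.015 + 0.051 + 0.030 + 0.069 + 0.049 = 0.214.
P(Income=Q5) = 0.067 + 0.079 + 0.049 + 0.057 = 0.252.
Product: 0.214 × 0.252 = 0.0539.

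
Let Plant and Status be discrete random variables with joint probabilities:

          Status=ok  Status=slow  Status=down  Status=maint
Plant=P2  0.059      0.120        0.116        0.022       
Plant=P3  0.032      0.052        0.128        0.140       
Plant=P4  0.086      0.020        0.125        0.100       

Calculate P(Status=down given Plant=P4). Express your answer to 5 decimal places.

0.37764

P(Plant=P4) = 0.086 + 0.020 + 0.125 + 0.100 = 0.331.
P(Status=down | Plant=P4) = 0.125/0.331 = 0.37764.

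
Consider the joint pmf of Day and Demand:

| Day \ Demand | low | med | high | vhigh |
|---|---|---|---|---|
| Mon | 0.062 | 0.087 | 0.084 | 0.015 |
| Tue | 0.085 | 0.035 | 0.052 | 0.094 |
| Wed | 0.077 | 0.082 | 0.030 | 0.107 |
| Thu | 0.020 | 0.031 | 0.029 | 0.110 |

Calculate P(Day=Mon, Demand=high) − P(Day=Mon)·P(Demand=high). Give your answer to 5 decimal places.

0.03564

P(Day=Mon) = 0.062 + 0.087 + 0.084 + 0.015 = 0.248.
P(Demand=high) = 0.084 + 0.052 + 0.030 + 0.029 = 0.195.
P(Day=Mon, Demand=high) − P(Day=Mon)P(Demand=high) = 0.084 − 0.248×0.195 = 0.03564.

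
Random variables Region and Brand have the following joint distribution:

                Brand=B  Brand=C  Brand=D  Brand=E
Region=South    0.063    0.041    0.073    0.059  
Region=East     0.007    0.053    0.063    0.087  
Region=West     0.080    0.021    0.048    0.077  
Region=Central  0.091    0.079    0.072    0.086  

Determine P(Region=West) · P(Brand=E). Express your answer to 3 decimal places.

P(Region=West) = 0.080 + 0.021 + 0.048 + 0.077 = 0.226.
P(Brand=E) = 0.059 + 0.087 + 0.077 + 0.086 = 0.309.
Product: 0.226 × 0.309 = 0.070.

0.070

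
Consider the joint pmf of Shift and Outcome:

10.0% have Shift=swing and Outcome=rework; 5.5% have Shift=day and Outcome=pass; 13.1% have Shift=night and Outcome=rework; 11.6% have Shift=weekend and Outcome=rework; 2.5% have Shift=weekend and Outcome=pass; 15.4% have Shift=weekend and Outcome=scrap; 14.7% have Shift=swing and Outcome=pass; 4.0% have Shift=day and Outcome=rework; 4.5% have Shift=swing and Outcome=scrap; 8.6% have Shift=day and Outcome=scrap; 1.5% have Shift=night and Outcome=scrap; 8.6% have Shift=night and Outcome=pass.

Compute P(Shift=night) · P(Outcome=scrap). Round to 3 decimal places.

P(Shift=night) = 0.086 + 0.131 + 0.015 = 0.232.
P(Outcome=scrap) = 0.086 + 0.045 + 0.015 + 0.154 = 0.300.
Product: 0.232 × 0.300 = 0.070.

0.070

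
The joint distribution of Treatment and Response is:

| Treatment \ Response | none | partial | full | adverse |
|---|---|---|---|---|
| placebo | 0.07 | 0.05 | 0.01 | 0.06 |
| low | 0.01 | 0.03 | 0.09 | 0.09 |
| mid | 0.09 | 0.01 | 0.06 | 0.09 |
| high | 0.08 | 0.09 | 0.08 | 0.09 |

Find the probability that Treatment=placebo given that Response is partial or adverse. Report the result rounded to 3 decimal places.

0.216

P(Response=partial) = 0.05 + 0.03 + 0.01 + 0.09 = 0.18.
P(Response=adverse) = 0.06 + 0.09 + 0.09 + 0.09 = 0.33.
P(Response ∈ {partial, adverse}) = 0.18 + 0.33 = 0.51; P(Treatment=placebo, Response ∈ {partial, adverse}) = 0.05 + 0.06 = 0.11.
P(Treatment=placebo | Response ∈ {partial, adverse}) = 0.11/0.51 = 0.216.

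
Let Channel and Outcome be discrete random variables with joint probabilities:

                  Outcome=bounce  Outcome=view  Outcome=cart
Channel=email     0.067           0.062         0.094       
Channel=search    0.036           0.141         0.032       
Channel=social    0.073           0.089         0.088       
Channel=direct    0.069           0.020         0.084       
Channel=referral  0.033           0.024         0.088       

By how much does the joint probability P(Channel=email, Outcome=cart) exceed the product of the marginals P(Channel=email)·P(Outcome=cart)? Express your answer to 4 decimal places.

0.0079

P(Channel=email) = 0.067 + 0.062 + 0.094 = 0.223.
P(Outcome=cart) = 0.094 + 0.032 + 0.088 + 0.084 + 0.088 = 0.386.
P(Channel=email, Outcome=cart) − P(Channel=email)P(Outcome=cart) = 0.094 − 0.223×0.386 = 0.0079.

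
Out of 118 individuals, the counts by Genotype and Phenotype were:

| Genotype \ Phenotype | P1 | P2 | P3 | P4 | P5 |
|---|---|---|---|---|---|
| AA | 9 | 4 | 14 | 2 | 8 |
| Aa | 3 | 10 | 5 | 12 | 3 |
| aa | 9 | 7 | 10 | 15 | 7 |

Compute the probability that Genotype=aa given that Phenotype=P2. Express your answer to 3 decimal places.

0.333

Total with Phenotype=P2: 4 + 10 + 7 = 21.
P(Genotype=aa | Phenotype=P2) = 7/21 = 0.333.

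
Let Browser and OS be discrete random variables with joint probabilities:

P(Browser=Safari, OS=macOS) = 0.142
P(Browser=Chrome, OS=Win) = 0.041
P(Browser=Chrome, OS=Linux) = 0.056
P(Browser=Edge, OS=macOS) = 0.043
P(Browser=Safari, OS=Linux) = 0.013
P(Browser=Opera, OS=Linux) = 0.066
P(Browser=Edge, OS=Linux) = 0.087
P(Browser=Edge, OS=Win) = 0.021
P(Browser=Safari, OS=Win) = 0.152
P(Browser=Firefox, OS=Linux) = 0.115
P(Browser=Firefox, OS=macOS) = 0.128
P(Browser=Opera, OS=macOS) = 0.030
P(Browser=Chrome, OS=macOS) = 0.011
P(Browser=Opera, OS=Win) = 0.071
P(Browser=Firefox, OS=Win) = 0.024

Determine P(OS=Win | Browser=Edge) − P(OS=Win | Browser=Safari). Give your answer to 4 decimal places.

-0.3560

P(Browser=Edge) = 0.021 + 0.043 + 0.087 = 0.151; P(OS=Win | Browser=Edge) = 0.021/0.151 = 0.13907.
P(Browser=Safari) = 0.152 + 0.142 + 0.013 = 0.307; P(OS=Win | Browser=Safari) = 0.152/0.307 = 0.49511.
Difference = -0.3560.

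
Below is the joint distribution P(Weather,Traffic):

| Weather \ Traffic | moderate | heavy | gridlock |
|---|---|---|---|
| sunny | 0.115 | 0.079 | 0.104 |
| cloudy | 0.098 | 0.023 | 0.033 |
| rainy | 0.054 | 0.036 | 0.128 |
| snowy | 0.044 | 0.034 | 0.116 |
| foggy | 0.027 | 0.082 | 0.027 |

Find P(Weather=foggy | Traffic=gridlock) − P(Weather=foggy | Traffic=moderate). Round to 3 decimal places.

-0.014

P(Traffic=gridlock) = 0.104 + 0.033 + 0.128 + 0.116 + 0.027 = 0.408; P(Weather=foggy | Traffic=gridlock) = 0.027/0.408 = 0.0662.
P(Traffic=moderate) = 0.115 + 0.098 + 0.054 + 0.044 + 0.027 = 0.338; P(Weather=foggy | Traffic=moderate) = 0.027/0.338 = 0.0799.
Difference = -0.014.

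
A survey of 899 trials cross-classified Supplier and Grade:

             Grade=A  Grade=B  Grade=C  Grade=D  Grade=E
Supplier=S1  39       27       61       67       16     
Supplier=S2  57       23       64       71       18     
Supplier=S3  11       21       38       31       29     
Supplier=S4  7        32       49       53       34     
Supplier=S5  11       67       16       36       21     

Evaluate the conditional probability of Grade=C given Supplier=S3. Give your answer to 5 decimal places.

Total with Supplier=S3: 11 + 21 + 38 + 31 + 29 = 130.
P(Grade=C | Supplier=S3) = 38/130 = 0.29231.

0.29231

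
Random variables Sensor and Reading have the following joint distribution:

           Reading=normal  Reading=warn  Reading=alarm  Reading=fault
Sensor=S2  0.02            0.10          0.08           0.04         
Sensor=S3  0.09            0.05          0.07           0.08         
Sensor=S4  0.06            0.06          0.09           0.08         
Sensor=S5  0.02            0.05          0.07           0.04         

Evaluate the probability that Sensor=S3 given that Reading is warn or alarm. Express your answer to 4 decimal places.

P(Reading=warn) = 0.10 + 0.05 + 0.06 + 0.05 = 0.26.
P(Reading=alarm) = 0.08 + 0.07 + 0.09 + 0.07 = 0.31.
P(Reading ∈ {warn, alarm}) = 0.26 + 0.31 = 0.57; P(Sensor=S3, Reading ∈ {warn, alarm}) = 0.05 + 0.07 = 0.12.
P(Sensor=S3 | Reading ∈ {warn, alarm}) = 0.12/0.57 = 0.2105.

0.2105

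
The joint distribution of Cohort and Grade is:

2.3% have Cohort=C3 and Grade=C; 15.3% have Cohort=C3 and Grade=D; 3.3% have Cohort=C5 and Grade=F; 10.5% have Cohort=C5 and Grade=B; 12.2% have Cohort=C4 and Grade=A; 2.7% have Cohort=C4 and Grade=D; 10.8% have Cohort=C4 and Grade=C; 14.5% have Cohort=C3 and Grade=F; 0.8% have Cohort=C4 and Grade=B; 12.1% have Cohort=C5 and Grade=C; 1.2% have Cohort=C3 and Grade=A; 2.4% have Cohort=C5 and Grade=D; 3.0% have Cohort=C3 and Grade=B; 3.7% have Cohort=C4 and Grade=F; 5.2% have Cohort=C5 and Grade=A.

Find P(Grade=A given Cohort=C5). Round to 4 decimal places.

P(Cohort=C5) = 0.052 + 0.105 + 0.121 + 0.024 + 0.033 = 0.335.
P(Grade=A | Cohort=C5) = 0.052/0.335 = 0.1552.

0.1552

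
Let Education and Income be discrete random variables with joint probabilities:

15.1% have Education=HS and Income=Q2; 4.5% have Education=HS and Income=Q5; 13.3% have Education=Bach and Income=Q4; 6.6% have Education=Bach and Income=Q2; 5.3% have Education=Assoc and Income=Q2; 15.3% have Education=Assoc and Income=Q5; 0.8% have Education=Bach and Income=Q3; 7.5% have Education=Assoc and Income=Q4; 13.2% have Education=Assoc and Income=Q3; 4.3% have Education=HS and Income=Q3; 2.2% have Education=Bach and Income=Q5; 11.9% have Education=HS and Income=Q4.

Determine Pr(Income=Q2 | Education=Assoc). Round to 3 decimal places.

P(Education=Assoc) = 0.053 + 0.132 + 0.075 + 0.153 = 0.413.
P(Income=Q2 | Education=Assoc) = 0.053/0.413 = 0.128.

0.128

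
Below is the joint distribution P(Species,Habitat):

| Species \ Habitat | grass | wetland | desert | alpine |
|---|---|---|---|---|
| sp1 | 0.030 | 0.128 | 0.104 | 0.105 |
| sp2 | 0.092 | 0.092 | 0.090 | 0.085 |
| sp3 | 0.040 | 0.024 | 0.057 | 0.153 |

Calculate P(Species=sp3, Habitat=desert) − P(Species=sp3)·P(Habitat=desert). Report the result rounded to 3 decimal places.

-0.012

P(Species=sp3) = 0.040 + 0.024 + 0.057 + 0.153 = 0.274.
P(Habitat=desert) = 0.104 + 0.090 + 0.057 = 0.251.
P(Species=sp3, Habitat=desert) − P(Species=sp3)P(Habitat=desert) = 0.057 − 0.274×0.251 = -0.012.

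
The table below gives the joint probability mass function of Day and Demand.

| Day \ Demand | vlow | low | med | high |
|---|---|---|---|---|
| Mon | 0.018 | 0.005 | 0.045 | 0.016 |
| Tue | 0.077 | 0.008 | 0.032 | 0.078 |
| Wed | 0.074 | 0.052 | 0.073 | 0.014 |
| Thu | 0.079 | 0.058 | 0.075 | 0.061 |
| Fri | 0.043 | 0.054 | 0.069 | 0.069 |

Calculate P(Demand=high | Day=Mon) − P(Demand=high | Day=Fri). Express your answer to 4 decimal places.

P(Day=Mon) = 0.018 + 0.005 + 0.045 + 0.016 = 0.084; P(Demand=high | Day=Mon) = 0.016/0.084 = 0.19048.
P(Day=Fri) = 0.043 + 0.054 + 0.069 + 0.069 = 0.235; P(Demand=high | Day=Fri) = 0.069/0.235 = 0.29362.
Difference = -0.1031.

-0.1031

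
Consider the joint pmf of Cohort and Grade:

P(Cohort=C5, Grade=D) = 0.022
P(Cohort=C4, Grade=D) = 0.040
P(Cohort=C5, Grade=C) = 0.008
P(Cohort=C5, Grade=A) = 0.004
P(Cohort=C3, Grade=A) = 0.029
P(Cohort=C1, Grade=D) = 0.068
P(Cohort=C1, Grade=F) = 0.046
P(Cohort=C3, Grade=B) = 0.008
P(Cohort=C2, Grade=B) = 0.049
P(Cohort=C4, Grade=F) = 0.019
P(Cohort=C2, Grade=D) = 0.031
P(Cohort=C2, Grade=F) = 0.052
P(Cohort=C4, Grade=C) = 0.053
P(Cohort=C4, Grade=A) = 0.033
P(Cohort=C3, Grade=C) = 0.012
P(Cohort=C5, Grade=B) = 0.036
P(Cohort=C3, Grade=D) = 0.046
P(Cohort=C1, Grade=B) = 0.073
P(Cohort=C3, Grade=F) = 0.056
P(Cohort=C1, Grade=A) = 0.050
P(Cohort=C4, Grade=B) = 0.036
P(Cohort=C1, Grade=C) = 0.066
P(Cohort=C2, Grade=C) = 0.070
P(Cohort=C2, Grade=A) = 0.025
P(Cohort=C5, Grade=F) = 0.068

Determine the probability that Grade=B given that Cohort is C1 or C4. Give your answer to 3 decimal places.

0.225

P(Cohort=C1) = 0.050 + 0.073 + 0.066 + 0.068 + 0.046 = 0.303.
P(Cohort=C4) = 0.033 + 0.036 + 0.053 + 0.040 + 0.019 = 0.181.
P(Cohort ∈ {C1, C4}) = 0.303 + 0.181 = 0.484; P(Grade=B, Cohort ∈ {C1, C4}) = 0.073 + 0.036 = 0.109.
P(Grade=B | Cohort ∈ {C1, C4}) = 0.109/0.484 = 0.225.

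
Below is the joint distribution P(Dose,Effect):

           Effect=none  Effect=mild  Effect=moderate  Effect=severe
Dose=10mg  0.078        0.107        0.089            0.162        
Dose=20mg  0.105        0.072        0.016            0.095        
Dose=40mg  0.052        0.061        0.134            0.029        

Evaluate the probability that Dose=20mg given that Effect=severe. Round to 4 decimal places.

P(Effect=severe) = 0.162 + 0.095 + 0.029 = 0.286.
P(Dose=20mg | Effect=severe) = 0.095/0.286 = 0.3322.

0.3322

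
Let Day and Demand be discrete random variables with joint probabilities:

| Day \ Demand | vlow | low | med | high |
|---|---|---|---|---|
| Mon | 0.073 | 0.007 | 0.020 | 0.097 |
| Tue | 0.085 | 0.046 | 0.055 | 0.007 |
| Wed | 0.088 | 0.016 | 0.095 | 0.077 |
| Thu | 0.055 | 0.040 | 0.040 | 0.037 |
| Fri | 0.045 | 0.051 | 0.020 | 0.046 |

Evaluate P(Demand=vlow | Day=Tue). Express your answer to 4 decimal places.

P(Day=Tue) = 0.085 + 0.046 + 0.055 + 0.007 = 0.193.
P(Demand=vlow | Day=Tue) = 0.085/0.193 = 0.4404.

0.4404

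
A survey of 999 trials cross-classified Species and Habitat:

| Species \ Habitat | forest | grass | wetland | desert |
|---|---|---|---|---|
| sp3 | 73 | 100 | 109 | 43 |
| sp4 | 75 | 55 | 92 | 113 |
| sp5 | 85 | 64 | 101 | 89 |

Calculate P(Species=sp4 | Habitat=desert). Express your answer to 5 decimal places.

Total with Habitat=desert: 43 + 113 + 89 = 245.
P(Species=sp4 | Habitat=desert) = 113/245 = 0.46122.

0.46122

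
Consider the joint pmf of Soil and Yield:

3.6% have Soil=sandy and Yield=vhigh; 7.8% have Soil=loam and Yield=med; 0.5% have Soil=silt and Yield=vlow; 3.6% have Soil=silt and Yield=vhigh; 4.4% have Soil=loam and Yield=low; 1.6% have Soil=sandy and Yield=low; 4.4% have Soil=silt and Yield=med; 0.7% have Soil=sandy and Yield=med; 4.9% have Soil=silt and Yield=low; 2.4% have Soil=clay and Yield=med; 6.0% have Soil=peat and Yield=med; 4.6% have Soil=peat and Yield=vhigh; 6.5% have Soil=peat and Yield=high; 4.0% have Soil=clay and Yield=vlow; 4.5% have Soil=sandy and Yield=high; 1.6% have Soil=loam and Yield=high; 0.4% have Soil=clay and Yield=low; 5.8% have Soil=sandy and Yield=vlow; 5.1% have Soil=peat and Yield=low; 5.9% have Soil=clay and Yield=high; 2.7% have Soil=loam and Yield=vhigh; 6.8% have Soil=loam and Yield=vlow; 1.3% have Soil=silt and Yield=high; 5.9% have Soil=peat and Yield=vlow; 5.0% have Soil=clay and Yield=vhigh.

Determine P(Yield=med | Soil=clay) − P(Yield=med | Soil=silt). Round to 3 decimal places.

P(Soil=clay) = 0.040 + 0.004 + 0.024 + 0.059 + 0.050 = 0.177; P(Yield=med | Soil=clay) = 0.024/0.177 = 0.1356.
P(Soil=silt) = 0.005 + 0.049 + 0.044 + 0.013 + 0.036 = 0.147; P(Yield=med | Soil=silt) = 0.044/0.147 = 0.2993.
Difference = -0.164.

-0.164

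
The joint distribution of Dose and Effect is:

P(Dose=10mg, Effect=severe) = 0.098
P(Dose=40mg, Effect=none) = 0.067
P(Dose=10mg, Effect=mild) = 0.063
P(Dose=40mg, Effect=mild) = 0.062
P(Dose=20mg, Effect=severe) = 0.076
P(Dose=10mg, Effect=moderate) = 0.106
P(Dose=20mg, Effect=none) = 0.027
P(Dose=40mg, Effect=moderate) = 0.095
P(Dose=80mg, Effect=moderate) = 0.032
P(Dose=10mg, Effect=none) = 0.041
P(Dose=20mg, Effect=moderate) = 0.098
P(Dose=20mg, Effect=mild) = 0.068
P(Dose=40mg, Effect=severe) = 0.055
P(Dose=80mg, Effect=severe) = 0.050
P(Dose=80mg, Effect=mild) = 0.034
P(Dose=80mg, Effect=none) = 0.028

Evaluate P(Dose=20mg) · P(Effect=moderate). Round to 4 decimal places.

P(Dose=20mg) = 0.027 + 0.068 + 0.098 + 0.076 = 0.269.
P(Effect=moderate) = 0.106 + 0.098 + 0.095 + 0.032 = 0.331.
Product: 0.269 × 0.331 = 0.0890.

0.0890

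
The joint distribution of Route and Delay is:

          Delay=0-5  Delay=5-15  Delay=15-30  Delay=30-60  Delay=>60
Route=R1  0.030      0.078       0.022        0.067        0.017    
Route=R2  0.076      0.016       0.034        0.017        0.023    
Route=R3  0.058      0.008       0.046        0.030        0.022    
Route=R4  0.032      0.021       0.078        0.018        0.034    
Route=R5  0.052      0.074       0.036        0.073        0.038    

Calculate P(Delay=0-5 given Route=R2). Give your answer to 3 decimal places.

P(Route=R2) = 0.076 + 0.016 + 0.034 + 0.017 + 0.023 = 0.166.
P(Delay=0-5 | Route=R2) = 0.076/0.166 = 0.458.

0.458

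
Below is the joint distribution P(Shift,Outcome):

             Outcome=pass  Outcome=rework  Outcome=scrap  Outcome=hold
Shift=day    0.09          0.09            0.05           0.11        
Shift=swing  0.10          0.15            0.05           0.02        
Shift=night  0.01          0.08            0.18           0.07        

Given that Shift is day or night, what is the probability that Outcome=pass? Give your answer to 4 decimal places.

P(Shift=day) = 0.09 + 0.09 + 0.05 + 0.11 = 0.34.
P(Shift=night) = 0.01 + 0.08 + 0.18 + 0.07 = 0.34.
P(Shift ∈ {day, night}) = 0.34 + 0.34 = 0.68; P(Outcome=pass, Shift ∈ {day, night}) = 0.09 + 0.01 = 0.10.
P(Outcome=pass | Shift ∈ {day, night}) = 0.10/0.68 = 0.1471.

0.1471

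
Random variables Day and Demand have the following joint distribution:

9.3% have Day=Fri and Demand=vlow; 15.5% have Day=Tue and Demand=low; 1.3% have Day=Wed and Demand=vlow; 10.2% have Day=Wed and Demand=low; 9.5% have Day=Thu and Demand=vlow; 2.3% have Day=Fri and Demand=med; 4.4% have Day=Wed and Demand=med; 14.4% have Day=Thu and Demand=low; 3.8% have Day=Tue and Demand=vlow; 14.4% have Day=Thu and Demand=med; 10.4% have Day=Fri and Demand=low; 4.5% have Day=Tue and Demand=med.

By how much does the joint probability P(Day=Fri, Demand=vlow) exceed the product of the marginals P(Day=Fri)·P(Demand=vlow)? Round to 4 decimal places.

0.0404

P(Day=Fri) = 0.093 + 0.104 + 0.023 = 0.220.
P(Demand=vlow) = 0.038 + 0.013 + 0.095 + 0.093 = 0.239.
P(Day=Fri, Demand=vlow) − P(Day=Fri)P(Demand=vlow) = 0.093 − 0.220×0.239 = 0.0404.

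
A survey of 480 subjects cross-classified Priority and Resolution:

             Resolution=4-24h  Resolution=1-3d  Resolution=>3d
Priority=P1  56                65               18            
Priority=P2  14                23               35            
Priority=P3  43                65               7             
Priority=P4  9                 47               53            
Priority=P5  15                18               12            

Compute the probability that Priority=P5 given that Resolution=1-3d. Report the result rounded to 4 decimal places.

Total with Resolution=1-3d: 65 + 23 + 65 + 47 + 18 = 218.
P(Priority=P5 | Resolution=1-3d) = 18/218 = 0.0826.

0.0826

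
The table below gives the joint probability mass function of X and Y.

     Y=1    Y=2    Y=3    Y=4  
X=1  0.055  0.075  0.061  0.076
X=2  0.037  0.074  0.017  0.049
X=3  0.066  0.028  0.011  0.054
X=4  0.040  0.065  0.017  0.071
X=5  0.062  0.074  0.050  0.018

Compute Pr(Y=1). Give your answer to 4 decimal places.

P(Y=1) = 0.055 + 0.037 + 0.066 + 0.040 + 0.062 = 0.260.

0.2600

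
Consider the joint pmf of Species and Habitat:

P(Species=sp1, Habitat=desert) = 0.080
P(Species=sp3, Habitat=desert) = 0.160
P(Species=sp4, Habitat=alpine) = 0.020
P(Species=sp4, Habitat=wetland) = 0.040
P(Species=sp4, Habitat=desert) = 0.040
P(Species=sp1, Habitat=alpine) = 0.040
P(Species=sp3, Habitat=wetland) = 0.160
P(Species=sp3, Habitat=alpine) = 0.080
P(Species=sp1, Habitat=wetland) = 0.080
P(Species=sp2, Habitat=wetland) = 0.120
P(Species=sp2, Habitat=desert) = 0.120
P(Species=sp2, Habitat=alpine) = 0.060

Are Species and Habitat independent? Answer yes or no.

yes

Every cell satisfies P(Species,Habitat) = P(Species)·P(Habitat). For instance P(Species=sp3) = 0.400, P(Habitat=alpine) = 0.200, and 0.400×0.200 = 0.080 matches the joint entry. So Species and Habitat are independent.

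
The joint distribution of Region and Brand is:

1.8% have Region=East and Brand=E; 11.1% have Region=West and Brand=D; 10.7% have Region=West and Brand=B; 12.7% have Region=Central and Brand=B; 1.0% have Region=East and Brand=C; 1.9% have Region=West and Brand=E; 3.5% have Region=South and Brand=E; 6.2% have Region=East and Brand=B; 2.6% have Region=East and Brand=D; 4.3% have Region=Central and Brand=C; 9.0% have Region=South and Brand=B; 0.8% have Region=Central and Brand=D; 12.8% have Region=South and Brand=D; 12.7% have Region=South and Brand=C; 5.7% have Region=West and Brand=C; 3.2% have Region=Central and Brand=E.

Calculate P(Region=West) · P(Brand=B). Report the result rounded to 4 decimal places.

0.1135

P(Region=West) = 0.107 + 0.057 + 0.111 + 0.019 = 0.294.
P(Brand=B) = 0.090 + 0.062 + 0.107 + 0.127 = 0.386.
Product: 0.294 × 0.386 = 0.1135.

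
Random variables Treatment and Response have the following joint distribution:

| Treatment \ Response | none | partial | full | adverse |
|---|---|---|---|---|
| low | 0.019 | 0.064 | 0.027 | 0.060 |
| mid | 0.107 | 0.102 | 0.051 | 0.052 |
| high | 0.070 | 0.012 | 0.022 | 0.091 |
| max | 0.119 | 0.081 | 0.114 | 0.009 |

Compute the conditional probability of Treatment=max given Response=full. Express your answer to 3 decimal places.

0.533

P(Response=full) = 0.027 + 0.051 + 0.022 + 0.114 = 0.214.
P(Treatment=max | Response=full) = 0.114/0.214 = 0.533.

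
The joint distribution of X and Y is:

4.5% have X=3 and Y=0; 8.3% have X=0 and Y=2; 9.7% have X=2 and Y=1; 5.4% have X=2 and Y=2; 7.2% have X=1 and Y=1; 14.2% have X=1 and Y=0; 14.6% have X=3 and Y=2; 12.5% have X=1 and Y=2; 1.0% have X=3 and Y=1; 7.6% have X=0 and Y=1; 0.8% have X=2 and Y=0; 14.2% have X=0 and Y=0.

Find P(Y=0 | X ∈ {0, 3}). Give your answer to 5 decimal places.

0.37251

P(X=0) = 0.142 + 0.076 + 0.083 = 0.301.
P(X=3) = 0.045 + 0.010 + 0.146 = 0.201.
P(X ∈ {0, 3}) = 0.301 + 0.201 = 0.502; P(Y=0, X ∈ {0, 3}) = 0.142 + 0.045 = 0.187.
P(Y=0 | X ∈ {0, 3}) = 0.187/0.502 = 0.37251.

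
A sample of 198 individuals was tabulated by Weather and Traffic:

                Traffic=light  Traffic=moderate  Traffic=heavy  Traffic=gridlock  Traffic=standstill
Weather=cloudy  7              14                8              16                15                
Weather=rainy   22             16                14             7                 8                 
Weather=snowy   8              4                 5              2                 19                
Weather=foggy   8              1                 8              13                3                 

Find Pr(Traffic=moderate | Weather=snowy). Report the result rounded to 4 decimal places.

Total with Weather=snowy: 8 + 4 + 5 + 2 + 19 = 38.
P(Traffic=moderate | Weather=snowy) = 4/38 = 0.1053.

0.1053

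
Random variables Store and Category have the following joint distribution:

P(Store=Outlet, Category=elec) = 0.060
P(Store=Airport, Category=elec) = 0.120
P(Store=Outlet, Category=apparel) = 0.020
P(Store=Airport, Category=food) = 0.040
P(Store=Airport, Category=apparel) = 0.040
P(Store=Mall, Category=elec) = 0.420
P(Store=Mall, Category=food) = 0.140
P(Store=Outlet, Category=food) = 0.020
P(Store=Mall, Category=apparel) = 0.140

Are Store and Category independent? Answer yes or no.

Every cell satisfies P(Store,Category) = P(Store)·P(Category). For instance P(Store=Airport) = 0.200, P(Category=apparel) = 0.200, and 0.200×0.200 = 0.040 matches the joint entry. So Store and Category are independent.

yes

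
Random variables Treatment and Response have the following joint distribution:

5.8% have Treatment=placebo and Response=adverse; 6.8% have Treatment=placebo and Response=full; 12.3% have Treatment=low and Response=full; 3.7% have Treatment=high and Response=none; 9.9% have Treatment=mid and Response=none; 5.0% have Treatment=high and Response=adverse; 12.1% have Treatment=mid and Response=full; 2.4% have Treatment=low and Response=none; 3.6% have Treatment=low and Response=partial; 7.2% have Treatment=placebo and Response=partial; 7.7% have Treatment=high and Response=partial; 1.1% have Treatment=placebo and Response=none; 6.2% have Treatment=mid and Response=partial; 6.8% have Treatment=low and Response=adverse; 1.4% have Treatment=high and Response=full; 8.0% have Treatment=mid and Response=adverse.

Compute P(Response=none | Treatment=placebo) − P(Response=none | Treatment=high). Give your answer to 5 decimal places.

-0.15523

P(Treatment=placebo) = 0.011 + 0.072 + 0.068 + 0.058 = 0.209; P(Response=none | Treatment=placebo) = 0.011/0.209 = 0.052632.
P(Treatment=high) = 0.037 + 0.077 + 0.014 + 0.050 = 0.178; P(Response=none | Treatment=high) = 0.037/0.178 = 0.207865.
Difference = -0.15523.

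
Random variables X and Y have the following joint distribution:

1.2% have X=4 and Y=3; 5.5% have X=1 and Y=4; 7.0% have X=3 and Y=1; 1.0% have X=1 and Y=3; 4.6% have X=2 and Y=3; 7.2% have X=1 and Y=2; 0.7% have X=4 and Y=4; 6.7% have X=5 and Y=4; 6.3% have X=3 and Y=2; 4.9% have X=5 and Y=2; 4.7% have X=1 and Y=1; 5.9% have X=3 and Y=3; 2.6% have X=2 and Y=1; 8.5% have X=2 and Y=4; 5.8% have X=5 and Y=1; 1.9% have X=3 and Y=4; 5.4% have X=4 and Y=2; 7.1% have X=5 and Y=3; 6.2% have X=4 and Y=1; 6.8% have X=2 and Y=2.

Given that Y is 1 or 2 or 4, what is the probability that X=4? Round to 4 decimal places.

P(Y=1) = 0.047 + 0.026 + 0.070 + 0.062 + 0.058 = 0.263.
P(Y=2) = 0.072 + 0.068 + 0.063 + 0.054 + 0.049 = 0.306.
P(Y=4) = 0.055 + 0.085 + 0.019 + 0.007 + 0.067 = 0.233.
P(Y ∈ {1, 2, 4}) = 0.263 + 0.306 + 0.233 = 0.802; P(X=4, Y ∈ {1, 2, 4}) = 0.062 + 0.054 + 0.007 = 0.123.
P(X=4 | Y ∈ {1, 2, 4}) = 0.123/0.802 = 0.1534.

0.1534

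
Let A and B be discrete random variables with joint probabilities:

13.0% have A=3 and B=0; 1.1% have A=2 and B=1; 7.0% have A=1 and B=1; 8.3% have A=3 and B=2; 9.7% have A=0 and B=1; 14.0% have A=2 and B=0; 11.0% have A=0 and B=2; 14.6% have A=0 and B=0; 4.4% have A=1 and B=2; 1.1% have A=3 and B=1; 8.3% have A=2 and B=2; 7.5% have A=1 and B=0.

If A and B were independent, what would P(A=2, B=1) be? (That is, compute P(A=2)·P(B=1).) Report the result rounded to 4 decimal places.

P(A=2) = 0.140 + 0.011 + 0.083 = 0.234.
P(B=1) = 0.097 + 0.070 + 0.011 + 0.011 = 0.189.
Product: 0.234 × 0.189 = 0.0442.

0.0442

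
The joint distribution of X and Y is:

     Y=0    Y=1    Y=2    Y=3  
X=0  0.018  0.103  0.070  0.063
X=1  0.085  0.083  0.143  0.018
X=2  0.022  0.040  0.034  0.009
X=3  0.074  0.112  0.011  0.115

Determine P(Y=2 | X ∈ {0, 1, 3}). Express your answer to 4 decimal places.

P(X=0) = 0.018 + 0.103 + 0.070 + 0.063 = 0.254.
P(X=1) = 0.085 + 0.083 + 0.143 + 0.018 = 0.329.
P(X=3) = 0.074 + 0.112 + 0.011 + 0.115 = 0.312.
P(X ∈ {0, 1, 3}) = 0.254 + 0.329 + 0.312 = 0.895; P(Y=2, X ∈ {0, 1, 3}) = 0.070 + 0.143 + 0.011 = 0.224.
P(Y=2 | X ∈ {0, 1, 3}) = 0.224/0.895 = 0.2503.

0.2503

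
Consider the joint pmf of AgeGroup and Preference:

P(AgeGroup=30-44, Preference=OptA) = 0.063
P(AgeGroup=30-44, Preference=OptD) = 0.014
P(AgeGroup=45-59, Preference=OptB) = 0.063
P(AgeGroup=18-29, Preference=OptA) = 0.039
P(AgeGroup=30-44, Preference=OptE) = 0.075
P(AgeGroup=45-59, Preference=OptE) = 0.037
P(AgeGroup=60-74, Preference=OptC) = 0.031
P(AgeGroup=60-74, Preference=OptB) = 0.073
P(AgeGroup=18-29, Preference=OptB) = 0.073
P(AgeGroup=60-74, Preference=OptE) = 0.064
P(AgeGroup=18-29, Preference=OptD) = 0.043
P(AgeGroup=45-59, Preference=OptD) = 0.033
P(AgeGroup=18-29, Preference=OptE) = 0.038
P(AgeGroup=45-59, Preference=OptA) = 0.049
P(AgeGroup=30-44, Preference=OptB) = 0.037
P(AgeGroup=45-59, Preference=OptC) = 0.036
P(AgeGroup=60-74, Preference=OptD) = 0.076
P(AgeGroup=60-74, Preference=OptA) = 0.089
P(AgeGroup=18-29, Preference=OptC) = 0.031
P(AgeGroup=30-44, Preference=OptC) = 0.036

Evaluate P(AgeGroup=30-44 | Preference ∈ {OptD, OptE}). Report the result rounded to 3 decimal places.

P(Preference=OptD) = 0.043 + 0.014 + 0.033 + 0.076 = 0.166.
P(Preference=OptE) = 0.038 + 0.075 + 0.037 + 0.064 = 0.214.
P(Preference ∈ {OptD, OptE}) = 0.166 + 0.214 = 0.380; P(AgeGroup=30-44, Preference ∈ {OptD, OptE}) = 0.014 + 0.075 = 0.089.
P(AgeGroup=30-44 | Preference ∈ {OptD, OptE}) = 0.089/0.380 = 0.234.

0.234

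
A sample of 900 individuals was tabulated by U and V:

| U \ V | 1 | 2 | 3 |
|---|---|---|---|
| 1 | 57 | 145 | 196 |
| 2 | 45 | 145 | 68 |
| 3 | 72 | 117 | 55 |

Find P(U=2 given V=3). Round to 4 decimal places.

0.2132

Total with V=3: 196 + 68 + 55 = 319.
P(U=2 | V=3) = 68/319 = 0.2132.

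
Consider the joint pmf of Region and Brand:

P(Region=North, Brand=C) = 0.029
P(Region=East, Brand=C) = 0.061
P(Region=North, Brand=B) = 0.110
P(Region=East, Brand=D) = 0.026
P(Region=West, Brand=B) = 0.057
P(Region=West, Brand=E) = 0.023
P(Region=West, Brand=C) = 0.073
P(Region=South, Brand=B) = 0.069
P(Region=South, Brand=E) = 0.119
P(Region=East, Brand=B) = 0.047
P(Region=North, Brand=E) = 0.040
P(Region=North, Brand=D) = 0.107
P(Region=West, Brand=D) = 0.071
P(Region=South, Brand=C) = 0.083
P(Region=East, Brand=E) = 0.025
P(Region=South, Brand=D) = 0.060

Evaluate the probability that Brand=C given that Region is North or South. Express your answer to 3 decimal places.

0.182

P(Region=North) = 0.110 + 0.029 + 0.107 + 0.040 = 0.286.
P(Region=South) = 0.069 + 0.083 + 0.060 + 0.119 = 0.331.
P(Region ∈ {North, South}) = 0.286 + 0.331 = 0.617; P(Brand=C, Region ∈ {North, South}) = 0.029 + 0.083 = 0.112.
P(Brand=C | Region ∈ {North, South}) = 0.112/0.617 = 0.182.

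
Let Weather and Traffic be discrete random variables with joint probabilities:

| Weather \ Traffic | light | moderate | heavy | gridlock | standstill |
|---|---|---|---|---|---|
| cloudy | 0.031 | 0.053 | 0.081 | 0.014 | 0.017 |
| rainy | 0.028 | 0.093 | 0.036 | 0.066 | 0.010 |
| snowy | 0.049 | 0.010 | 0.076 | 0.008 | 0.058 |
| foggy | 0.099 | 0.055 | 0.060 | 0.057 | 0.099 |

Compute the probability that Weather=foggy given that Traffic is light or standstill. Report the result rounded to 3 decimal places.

P(Traffic=light) = 0.031 + 0.028 + 0.049 + 0.099 = 0.207.
P(Traffic=standstill) = 0.017 + 0.010 + 0.058 + 0.099 = 0.184.
P(Traffic ∈ {light, standstill}) = 0.207 + 0.184 = 0.391; P(Weather=foggy, Traffic ∈ {light, standstill}) = 0.099 + 0.099 = 0.198.
P(Weather=foggy | Traffic ∈ {light, standstill}) = 0.198/0.391 = 0.506.

0.506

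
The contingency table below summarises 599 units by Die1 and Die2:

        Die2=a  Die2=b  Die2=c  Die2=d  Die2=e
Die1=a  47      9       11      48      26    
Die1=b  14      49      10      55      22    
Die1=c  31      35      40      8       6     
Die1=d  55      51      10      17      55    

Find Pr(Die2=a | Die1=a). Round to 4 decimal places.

0.3333

Total with Die1=a: 47 + 9 + 11 + 48 + 26 = 141.
P(Die2=a | Die1=a) = 47/141 = 0.3333.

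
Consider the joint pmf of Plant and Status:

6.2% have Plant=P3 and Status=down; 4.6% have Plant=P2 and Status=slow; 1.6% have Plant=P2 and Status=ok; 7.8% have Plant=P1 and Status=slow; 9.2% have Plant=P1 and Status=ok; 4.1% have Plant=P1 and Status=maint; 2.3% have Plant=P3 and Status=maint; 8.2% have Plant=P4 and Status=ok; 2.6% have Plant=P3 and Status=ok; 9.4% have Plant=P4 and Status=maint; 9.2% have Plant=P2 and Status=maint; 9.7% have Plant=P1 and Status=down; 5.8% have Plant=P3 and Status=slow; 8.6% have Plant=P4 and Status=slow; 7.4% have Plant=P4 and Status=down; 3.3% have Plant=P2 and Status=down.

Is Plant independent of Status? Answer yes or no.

no

P(Plant=P2) = 0.187 and P(Status=maint) = 0.250, so their product is 0.04675, but P(Plant=P2, Status=maint) = 0.092. Since these differ, Plant and Status are not independent.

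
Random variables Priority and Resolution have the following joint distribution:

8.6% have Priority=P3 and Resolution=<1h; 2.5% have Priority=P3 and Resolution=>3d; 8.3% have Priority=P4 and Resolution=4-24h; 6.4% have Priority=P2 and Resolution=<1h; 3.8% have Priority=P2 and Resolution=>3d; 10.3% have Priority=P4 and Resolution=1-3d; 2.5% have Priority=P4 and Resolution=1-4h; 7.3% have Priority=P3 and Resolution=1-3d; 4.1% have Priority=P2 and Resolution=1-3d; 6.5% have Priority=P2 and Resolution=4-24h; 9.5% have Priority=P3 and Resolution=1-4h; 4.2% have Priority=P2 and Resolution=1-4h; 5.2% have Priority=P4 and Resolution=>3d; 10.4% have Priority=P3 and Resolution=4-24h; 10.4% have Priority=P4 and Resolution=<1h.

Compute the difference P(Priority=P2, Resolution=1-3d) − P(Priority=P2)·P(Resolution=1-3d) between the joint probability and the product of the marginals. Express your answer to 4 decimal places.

P(Priority=P2) = 0.064 + 0.042 + 0.065 + 0.041 + 0.038 = 0.250.
P(Resolution=1-3d) = 0.041 + 0.073 + 0.103 = 0.217.
P(Priority=P2, Resolution=1-3d) − P(Priority=P2)P(Resolution=1-3d) = 0.041 − 0.250×0.217 = -0.0133.

-0.0133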